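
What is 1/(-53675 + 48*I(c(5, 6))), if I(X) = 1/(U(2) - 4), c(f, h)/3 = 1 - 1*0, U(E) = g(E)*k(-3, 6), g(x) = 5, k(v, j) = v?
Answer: -19/1019873 ≈ -1.8630e-5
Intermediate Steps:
U(E) = -15 (U(E) = 5*(-3) = -15)
c(f, h) = 3 (c(f, h) = 3*(1 - 1*0) = 3*(1 + 0) = 3*1 = 3)
I(X) = -1/19 (I(X) = 1/(-15 - 4) = 1/(-19) = -1/19)
1/(-53675 + 48*I(c(5, 6))) = 1/(-53675 + 48*(-1/19)) = 1/(-53675 - 48/19) = 1/(-1019873/19) = -19/1019873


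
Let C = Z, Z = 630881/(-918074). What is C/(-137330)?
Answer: 20351/4067067820 ≈ 5.0039e-6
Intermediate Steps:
Z = -630881/918074 (Z = 630881*(-1/918074) = -630881/918074 ≈ -0.68718)
C = -630881/918074 ≈ -0.68718
C/(-137330) = -630881/918074/(-137330) = -630881/918074*(-1/137330) = 20351/4067067820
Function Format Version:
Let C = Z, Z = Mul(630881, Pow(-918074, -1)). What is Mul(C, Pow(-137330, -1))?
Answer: Rational(20351, 4067067820) ≈ 5.0039e-6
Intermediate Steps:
Z = Rational(-630881, 918074) (Z = Mul(630881, Rational(-1, 918074)) = Rational(-630881, 918074) ≈ -0.68718)
C = Rational(-630881, 918074) ≈ -0.68718
Mul(C, Pow(-137330, -1)) = Mul(Rational(-630881, 918074), Pow(-137330, -1)) = Mul(Rational(-630881, 918074), Rational(-1, 137330)) = Rational(20351, 4067067820)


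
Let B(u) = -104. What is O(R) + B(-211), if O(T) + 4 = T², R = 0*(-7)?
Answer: -108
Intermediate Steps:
R = 0
O(T) = -4 + T²
O(R) + B(-211) = (-4 + 0²) - 104 = (-4 + 0) - 104 = -4 - 104 = -108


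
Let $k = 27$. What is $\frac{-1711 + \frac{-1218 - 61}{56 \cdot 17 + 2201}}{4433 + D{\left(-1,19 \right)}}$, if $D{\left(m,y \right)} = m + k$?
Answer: $- \frac{770866}{2008461} \approx -0.38381$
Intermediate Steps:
$D{\left(m,y \right)} = 27 + m$ ($D{\left(m,y \right)} = m + 27 = 27 + m$)
$\frac{-1711 + \frac{-1218 - 61}{56 \cdot 17 + 2201}}{4433 + D{\left(-1,19 \right)}} = \frac{-1711 + \frac{-1218 - 61}{56 \cdot 17 + 2201}}{4433 + \left(27 - 1\right)} = \frac{-1711 - \frac{1279}{952 + 2201}}{4433 + 26} = \frac{-1711 - \frac{1279}{3153}}{4459} = \left(-1711 - \frac{1279}{3153}\right) \frac{1}{4459} = \left(- \frac{5396062}{3153}\right) \frac{1}{4459} = - \frac{770866}{2008461}$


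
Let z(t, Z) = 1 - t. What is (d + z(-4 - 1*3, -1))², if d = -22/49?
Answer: 136900/2401 ≈ 57.018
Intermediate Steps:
d = -22/49 (d = -22*1/49 = -22/49 ≈ -0.44898)
(d + z(-4 - 1*3, -1))² = (-22/49 + (1 - (-4 - 1*3)))² = (-22/49 + (1 - (-4 - 3)))² = (-22/49 + (1 - 1*(-7)))² = (-22/49 + (1 + 7))² = (-22/49 + 8)² = (370/49)² = 136900/2401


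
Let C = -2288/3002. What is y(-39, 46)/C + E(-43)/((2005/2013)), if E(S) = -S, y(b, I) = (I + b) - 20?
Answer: 10626697/176440 ≈ 60.228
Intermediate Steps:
y(b, I) = -20 + I + b
C = -1144/1501 (C = -2288*1/3002 = -1144/1501 ≈ -0.76216)
y(-39, 46)/C + E(-43)/((2005/2013)) = (-20 + 46 - 39)/(-1144/1501) + (-1*(-43))/((2005/2013)) = -13*(-1501/1144) + 43/((2005*(1/2013))) = 1501/88 + 43/(2005/2013) = 1501/88 + 43*(2013/2005) = 1501/88 + 86559/2005 = 10626697/176440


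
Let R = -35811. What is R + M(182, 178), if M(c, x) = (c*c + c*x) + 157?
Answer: 29866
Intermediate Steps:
M(c, x) = 157 + c² + c*x (M(c, x) = (c² + c*x) + 157 = 157 + c² + c*x)
R + M(182, 178) = -35811 + (157 + 182² + 182*178) = -35811 + (157 + 33124 + 32396) = -35811 + 65677 = 29866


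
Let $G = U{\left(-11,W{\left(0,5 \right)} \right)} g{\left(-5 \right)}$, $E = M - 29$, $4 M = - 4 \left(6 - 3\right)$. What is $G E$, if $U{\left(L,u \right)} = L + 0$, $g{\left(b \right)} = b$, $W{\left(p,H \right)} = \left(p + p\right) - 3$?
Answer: $-1760$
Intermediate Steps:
$W{\left(p,H \right)} = -3 + 2 p$ ($W{\left(p,H \right)} = 2 p - 3 = -3 + 2 p$)
$M = -3$ ($M = \frac{\left(-4\right) \left(6 - 3\right)}{4} = \frac{\left(-4\right) 3}{4} = \frac{1}{4} \left(-12\right) = -3$)
$U{\left(L,u \right)} = L$
$E = -32$ ($E = -3 - 29 = -32$)
$G = 55$ ($G = \left(-11\right) \left(-5\right) = 55$)
$G E = 55 \left(-32\right) = -1760$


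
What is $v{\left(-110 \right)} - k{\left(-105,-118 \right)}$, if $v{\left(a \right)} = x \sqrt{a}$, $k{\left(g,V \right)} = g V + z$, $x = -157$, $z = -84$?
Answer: $-12306 - 157 i \sqrt{110} \approx -12306.0 - 1646.6 i$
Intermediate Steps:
$k{\left(g,V \right)} = -84 + V g$ ($k{\left(g,V \right)} = g V - 84 = V g - 84 = -84 + V g$)
$v{\left(a \right)} = - 157 \sqrt{a}$
$v{\left(-110 \right)} - k{\left(-105,-118 \right)} = - 157 \sqrt{-110} - \left(-84 - -12390\right) = - 157 i \sqrt{110} - \left(-84 + 12390\right) = - 157 i \sqrt{110} - 12306 = -12306 - 157 i \sqrt{110}$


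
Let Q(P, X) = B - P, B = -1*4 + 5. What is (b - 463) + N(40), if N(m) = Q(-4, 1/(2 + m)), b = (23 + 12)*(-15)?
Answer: -983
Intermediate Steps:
B = 1 (B = -4 + 5 = 1)
Q(P, X) = 1 - P
b = -525 (b = 35*(-15) = -525)
N(m) = 5 (N(m) = 1 - 1*(-4) = 1 + 4 = 5)
(b - 463) + N(40) = (-525 - 463) + 5 = -988 + 5 = -983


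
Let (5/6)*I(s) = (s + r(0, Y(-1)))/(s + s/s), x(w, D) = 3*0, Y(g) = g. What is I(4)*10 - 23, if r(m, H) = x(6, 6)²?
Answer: -67/5 ≈ -13.400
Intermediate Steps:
x(w, D) = 0
r(m, H) = 0 (r(m, H) = 0² = 0)
I(s) = 6*s/(5*(1 + s)) (I(s) = 6*((s + 0)/(s + s/s))/5 = 6*(s/(s + 1))/5 = 6*(s/(1 + s))/5 = 6*s/(5*(1 + s)))
I(4)*10 - 23 = ((6/5)*4/(1 + 4))*10 - 23 = ((6/5)*4/5)*10 - 23 = ((6/5)*4*(⅕))*10 - 23 = (24/25)*10 - 23 = 48/5 - 23 = -67/5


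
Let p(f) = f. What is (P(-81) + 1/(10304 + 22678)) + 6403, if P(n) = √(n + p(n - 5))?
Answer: 211183747/32982 + I*√167 ≈ 6403.0 + 12.923*I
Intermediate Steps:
P(n) = √(-5 + 2*n) (P(n) = √(n + (n - 5)) = √(n + (-5 + n)) = √(-5 + 2*n))
(P(-81) + 1/(10304 + 22678)) + 6403 = (√(-5 + 2*(-81)) + 1/(10304 + 22678)) + 6403 = (√(-5 - 162) + 1/32982) + 6403 = (√(-167) + 1/32982) + 6403 = (I*√167 + 1/32982) + 6403 = (1/32982 + I*√167) + 6403 = 211183747/32982 + I*√167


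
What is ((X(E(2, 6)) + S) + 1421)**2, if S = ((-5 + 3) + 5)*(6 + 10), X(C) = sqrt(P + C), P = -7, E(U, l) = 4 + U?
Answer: (1469 + I)**2 ≈ 2.158e+6 + 2.94e+3*I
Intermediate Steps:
X(C) = sqrt(-7 + C)
S = 48 (S = (-2 + 5)*16 = 3*16 = 48)
((X(E(2, 6)) + S) + 1421)**2 = ((sqrt(-7 + (4 + 2)) + 48) + 1421)**2 = ((sqrt(-7 + 6) + 48) + 1421)**2 = ((sqrt(-1) + 48) + 1421)**2 = ((I + 48) + 1421)**2 = ((48 + I) + 1421)**2 = (1469 + I)**2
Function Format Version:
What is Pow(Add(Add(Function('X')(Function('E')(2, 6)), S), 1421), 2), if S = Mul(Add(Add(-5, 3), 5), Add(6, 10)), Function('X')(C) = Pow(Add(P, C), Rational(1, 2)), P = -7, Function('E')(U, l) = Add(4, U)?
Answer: Pow(Add(1469, I), 2) ≈ Add(2.1580e+6, Mul(2.94e+3, I))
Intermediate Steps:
Function('X')(C) = Pow(Add(-7, C), Rational(1, 2))
S = 48 (S = Mul(Add(-2, 5), 16) = Mul(3, 16) = 48)
Pow(Add(Add(Function('X')(Function('E')(2, 6)), S), 1421), 2) = Pow(Add(Add(Pow(Add(-7, Add(4, 2)), Rational(1, 2)), 48), 1421), 2) = Pow(Add(Add(Pow(Add(-7, 6), Rational(1, 2)), 48), 1421), 2) = Pow(Add(Add(Pow(-1, Rational(1, 2)), 48), 1421), 2) = Pow(Add(Add(I, 48), 1421), 2) = Pow(Add(Add(48, I), 1421), 2) = Pow(Add(1469, I), 2)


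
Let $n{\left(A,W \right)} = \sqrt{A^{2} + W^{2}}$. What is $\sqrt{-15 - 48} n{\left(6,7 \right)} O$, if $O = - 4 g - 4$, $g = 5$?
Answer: $- 72 i \sqrt{595} \approx - 1756.3 i$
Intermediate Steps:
$O = -24$ ($O = \left(-4\right) 5 - 4 = -20 - 4 = -24$)
$\sqrt{-15 - 48} n{\left(6,7 \right)} O = \sqrt{-15 - 48} \sqrt{6^{2} + 7^{2}} \left(-24\right) = \sqrt{-63} \sqrt{36 + 49} \left(-24\right) = 3 i \sqrt{7} \sqrt{85} \left(-24\right) = 3 i \sqrt{595} \left(-24\right) = - 72 i \sqrt{595}$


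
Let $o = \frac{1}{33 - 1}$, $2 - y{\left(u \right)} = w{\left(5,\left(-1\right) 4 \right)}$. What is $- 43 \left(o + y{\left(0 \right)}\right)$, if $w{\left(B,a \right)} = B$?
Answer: $\frac{4085}{32} \approx 127.66$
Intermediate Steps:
$y{\left(u \right)} = -3$ ($y{\left(u \right)} = 2 - 5 = -3$)
$o = \frac{1}{32} \approx 0.03125$
$- 43 \left(o + y{\left(0 \right)}\right) = - 43 \left(\frac{1}{32} - 3\right) = \left(-43\right) \left(- \frac{95}{32}\right) = \frac{4085}{32}$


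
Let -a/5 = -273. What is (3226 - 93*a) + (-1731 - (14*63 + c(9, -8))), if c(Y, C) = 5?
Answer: -126337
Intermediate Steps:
a = 1365 (a = -5*(-273) = 1365)
(3226 - 93*a) + (-1731 - (14*63 + c(9, -8))) = (3226 - 93*1365) + (-1731 - (14*63 + 5)) = (3226 - 126945) + (-1731 - (882 + 5)) = -123719 + (-1731 - 1*887) = -123719 + (-1731 - 887) = -123719 - 2618 = -126337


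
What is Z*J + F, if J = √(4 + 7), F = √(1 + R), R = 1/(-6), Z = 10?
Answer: 10*√11 + √30/6 ≈ 34.079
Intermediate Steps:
R = -⅙ (R = 1*(-⅙) = -⅙ ≈ -0.16667)
F = √30/6 (F = √(1 - ⅙) = √(⅚) = √30/6 ≈ 0.91287)
J = √11 ≈ 3.3166
Z*J + F = 10*√11 + √30/6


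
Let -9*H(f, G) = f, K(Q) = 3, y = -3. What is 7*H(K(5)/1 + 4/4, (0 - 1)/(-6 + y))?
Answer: -28/9 ≈ -3.1111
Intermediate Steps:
H(f, G) = -f/9
7*H(K(5)/1 + 4/4, (0 - 1)/(-6 + y)) = 7*(-(3/1 + 4/4)/9) = 7*(-(3*1 + 4*(¼))/9) = 7*(-(3 + 1)/9) = 7*(-⅑*4) = 7*(-4/9) = -28/9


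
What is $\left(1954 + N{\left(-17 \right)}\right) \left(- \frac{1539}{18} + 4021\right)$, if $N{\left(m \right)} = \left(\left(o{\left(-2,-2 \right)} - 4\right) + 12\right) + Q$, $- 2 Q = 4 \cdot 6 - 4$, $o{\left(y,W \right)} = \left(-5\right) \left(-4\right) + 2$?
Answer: $7768677$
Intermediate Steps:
$o{\left(y,W \right)} = 22$ ($o{\left(y,W \right)} = 20 + 2 = 22$)
$Q = -10$ ($Q = - \frac{4 \cdot 6 - 4}{2} = - \frac{24 - 4}{2} = \left(- \frac{1}{2}\right) 20 = -10$)
$N{\left(m \right)} = 20$ ($N{\left(m \right)} = \left(\left(22 - 4\right) + 12\right) - 10 = \left(18 + 12\right) - 10 = 30 - 10 = 20$)
$\left(1954 + N{\left(-17 \right)}\right) \left(- \frac{1539}{18} + 4021\right) = \left(1954 + 20\right) \left(- \frac{1539}{18} + 4021\right) = 1974 \left(\left(-1539\right) \frac{1}{18} + 4021\right) = 1974 \left(- \frac{171}{2} + 4021\right) = 1974 \cdot \frac{7871}{2} = 7768677$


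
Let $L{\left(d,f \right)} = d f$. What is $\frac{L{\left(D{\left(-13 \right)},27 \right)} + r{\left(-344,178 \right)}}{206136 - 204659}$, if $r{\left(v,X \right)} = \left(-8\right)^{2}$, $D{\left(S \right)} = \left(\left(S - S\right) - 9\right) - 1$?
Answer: $- \frac{206}{1477} \approx -0.13947$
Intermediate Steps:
$D{\left(S \right)} = -10$ ($D{\left(S \right)} = \left(0 - 9\right) - 1 = -9 - 1 = -10$)
$r{\left(v,X \right)} = 64$
$\frac{L{\left(D{\left(-13 \right)},27 \right)} + r{\left(-344,178 \right)}}{206136 - 204659} = \frac{\left(-10\right) 27 + 64}{206136 - 204659} = \frac{-270 + 64}{1477} = \left(-206\right) \frac{1}{1477} = - \frac{206}{1477}$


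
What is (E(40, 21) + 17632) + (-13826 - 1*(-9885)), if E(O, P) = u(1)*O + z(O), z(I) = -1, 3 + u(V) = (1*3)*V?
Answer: 13690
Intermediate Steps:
u(V) = -3 + 3*V (u(V) = -3 + (1*3)*V = -3 + 3*V)
E(O, P) = -1 (E(O, P) = (-3 + 3*1)*O - 1 = (-3 + 3)*O - 1 = 0*O - 1 = 0 - 1 = -1)
(E(40, 21) + 17632) + (-13826 - 1*(-9885)) = (-1 + 17632) + (-13826 - 1*(-9885)) = 17631 + (-13826 + 9885) = 17631 - 3941 = 13690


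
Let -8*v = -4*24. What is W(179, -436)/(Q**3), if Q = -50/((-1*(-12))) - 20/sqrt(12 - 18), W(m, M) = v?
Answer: 2592*I/(125*(84*sqrt(6) + 1315*I)) ≈ 0.015392 + 0.0024084*I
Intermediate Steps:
v = 12 (v = -(-1)*24/2 = -1/8*(-96) = 12)
W(m, M) = 12
Q = -25/6 + 10*I*sqrt(6)/3 (Q = -50/12 - 20*(-I*sqrt(6)/6) = -50*1/12 - 20*(-I*sqrt(6)/6) = -25/6 - (-10)*I*sqrt(6)/3 = -25/6 + 10*I*sqrt(6)/3 ≈ -4.1667 + 8.165*I)
W(179, -436)/(Q**3) = 12/((-25/6 + 10*I*sqrt(6)/3)**3) = 12/(-25/6 + 10*I*sqrt(6)/3)**3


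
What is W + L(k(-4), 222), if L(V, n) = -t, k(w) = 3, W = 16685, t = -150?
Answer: 16835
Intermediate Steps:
L(V, n) = 150 (L(V, n) = -1*(-150) = 150)
W + L(k(-4), 222) = 16685 + 150 = 16835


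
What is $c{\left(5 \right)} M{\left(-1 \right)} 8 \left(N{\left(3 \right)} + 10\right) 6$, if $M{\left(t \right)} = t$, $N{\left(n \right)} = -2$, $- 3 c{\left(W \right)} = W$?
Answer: $640$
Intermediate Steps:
$c{\left(W \right)} = - \frac{W}{3}$
$c{\left(5 \right)} M{\left(-1 \right)} 8 \left(N{\left(3 \right)} + 10\right) 6 = \left(- \frac{1}{3}\right) 5 \left(-1\right) 8 \left(-2 + 10\right) 6 = \left(- \frac{5}{3}\right) \left(-1\right) 8 \cdot 8 \cdot 6 = \frac{5}{3} \cdot 8 \cdot 48 = \frac{40}{3} \cdot 48 = 640$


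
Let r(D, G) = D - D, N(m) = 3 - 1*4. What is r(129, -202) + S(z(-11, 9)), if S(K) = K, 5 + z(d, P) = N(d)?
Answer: -6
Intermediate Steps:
N(m) = -1 (N(m) = 3 - 4 = -1)
r(D, G) = 0
z(d, P) = -6 (z(d, P) = -5 - 1 = -6)
r(129, -202) + S(z(-11, 9)) = 0 - 6 = -6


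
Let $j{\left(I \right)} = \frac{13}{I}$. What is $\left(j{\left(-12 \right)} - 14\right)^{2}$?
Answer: $\frac{32761}{144} \approx 227.51$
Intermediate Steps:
$\left(j{\left(-12 \right)} - 14\right)^{2} = \left(\frac{13}{-12} - 14\right)^{2} = \left(13 \left(- \frac{1}{12}\right) - 14\right)^{2} = \left(- \frac{13}{12} - 14\right)^{2} = \left(- \frac{181}{12}\right)^{2} = \frac{32761}{144}$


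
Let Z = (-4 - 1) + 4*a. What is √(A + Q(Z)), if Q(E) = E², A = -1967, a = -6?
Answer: I*√1126 ≈ 33.556*I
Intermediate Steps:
Z = -29 (Z = (-4 - 1) + 4*(-6) = -5 - 24 = -29)
√(A + Q(Z)) = √(-1967 + (-29)²) = √(-1967 + 841) = √(-1126) = I*√1126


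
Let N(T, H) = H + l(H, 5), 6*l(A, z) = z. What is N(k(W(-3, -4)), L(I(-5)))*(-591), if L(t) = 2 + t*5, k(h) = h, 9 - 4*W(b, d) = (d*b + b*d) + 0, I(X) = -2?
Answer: 8471/2 ≈ 4235.5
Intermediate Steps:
l(A, z) = z/6
W(b, d) = 9/4 - b*d/2 (W(b, d) = 9/4 - ((d*b + b*d) + 0)/4 = 9/4 - ((b*d + b*d) + 0)/4 = 9/4 - (2*b*d + 0)/4 = 9/4 - b*d/2)
L(t) = 2 + 5*t
N(T, H) = 5/6 + H (N(T, H) = H + (1/6)*5 = H + 5/6 = 5/6 + H)
N(k(W(-3, -4)), L(I(-5)))*(-591) = (5/6 + (2 + 5*(-2)))*(-591) = (5/6 + (2 - 10))*(-591) = (5/6 - 8)*(-591) = -43/6*(-591) = 8471/2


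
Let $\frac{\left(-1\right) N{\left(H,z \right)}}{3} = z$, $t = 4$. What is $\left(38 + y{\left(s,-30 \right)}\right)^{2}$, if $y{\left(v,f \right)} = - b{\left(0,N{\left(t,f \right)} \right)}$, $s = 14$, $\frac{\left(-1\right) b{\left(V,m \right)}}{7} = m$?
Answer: $446224$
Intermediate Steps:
$N{\left(H,z \right)} = - 3 z$
$b{\left(V,m \right)} = - 7 m$
$y{\left(v,f \right)} = - 21 f$ ($y{\left(v,f \right)} = - \left(-7\right) \left(- 3 f\right) = - 21 f$)
$\left(38 + y{\left(s,-30 \right)}\right)^{2} = \left(38 - -630\right)^{2} = \left(38 + 630\right)^{2} = 668^{2} = 446224$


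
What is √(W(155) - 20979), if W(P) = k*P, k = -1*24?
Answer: I*√24699 ≈ 157.16*I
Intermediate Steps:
k = -24
W(P) = -24*P
√(W(155) - 20979) = √(-24*155 - 20979) = √(-3720 - 20979) = √(-24699) = I*√24699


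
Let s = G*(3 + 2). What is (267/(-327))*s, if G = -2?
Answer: 890/109 ≈ 8.1651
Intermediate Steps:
s = -10 (s = -2*(3 + 2) = -2*5 = -10)
(267/(-327))*s = (267/(-327))*(-10) = (267*(-1/327))*(-10) = -89/109*(-10) = 890/109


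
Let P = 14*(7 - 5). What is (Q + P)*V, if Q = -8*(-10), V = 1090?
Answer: 117720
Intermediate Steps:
Q = 80
P = 28 (P = 14*2 = 28)
(Q + P)*V = (80 + 28)*1090 = 108*1090 = 117720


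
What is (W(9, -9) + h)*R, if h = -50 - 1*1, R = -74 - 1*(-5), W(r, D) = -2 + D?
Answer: 4278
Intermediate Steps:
R = -69 (R = -74 + 5 = -69)
h = -51 (h = -50 - 1 = -51)
(W(9, -9) + h)*R = ((-2 - 9) - 51)*(-69) = (-11 - 51)*(-69) = -62*(-69) = 4278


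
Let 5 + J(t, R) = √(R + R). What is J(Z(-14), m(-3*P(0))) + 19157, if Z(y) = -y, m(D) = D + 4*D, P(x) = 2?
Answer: 19152 + 2*I*√15 ≈ 19152.0 + 7.746*I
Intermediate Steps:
m(D) = 5*D
J(t, R) = -5 + √2*√R (J(t, R) = -5 + √(R + R) = -5 + √(2*R) = -5 + √2*√R)
J(Z(-14), m(-3*P(0))) + 19157 = (-5 + √2*√(5*(-3*2))) + 19157 = (-5 + √2*√(5*(-6))) + 19157 = (-5 + √2*√(-30)) + 19157 = (-5 + √2*(I*√30)) + 19157 = (-5 + 2*I*√15) + 19157 = 19152 + 2*I*√15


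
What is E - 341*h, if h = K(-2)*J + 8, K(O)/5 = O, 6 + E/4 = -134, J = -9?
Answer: -33978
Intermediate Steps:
E = -560 (E = -24 + 4*(-134) = -24 - 536 = -560)
K(O) = 5*O
h = 98 (h = (5*(-2))*(-9) + 8 = -10*(-9) + 8 = 90 + 8 = 98)
E - 341*h = -560 - 341*98 = -560 - 33418 = -33978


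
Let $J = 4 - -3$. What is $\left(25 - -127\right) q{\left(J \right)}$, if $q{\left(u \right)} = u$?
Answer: $1064$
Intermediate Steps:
$J = 7$ ($J = 4 + 3 = 7$)
$\left(25 - -127\right) q{\left(J \right)} = \left(25 - -127\right) 7 = \left(25 + 127\right) 7 = 152 \cdot 7 = 1064$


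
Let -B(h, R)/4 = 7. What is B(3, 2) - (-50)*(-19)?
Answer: -978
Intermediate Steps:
B(h, R) = -28 (B(h, R) = -4*7 = -28)
B(3, 2) - (-50)*(-19) = -28 - (-50)*(-19) = -28 - 25*38 = -28 - 950 = -978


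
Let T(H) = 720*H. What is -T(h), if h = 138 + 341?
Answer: -344880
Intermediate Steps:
h = 479
-T(h) = -720*479 = -1*344880 = -344880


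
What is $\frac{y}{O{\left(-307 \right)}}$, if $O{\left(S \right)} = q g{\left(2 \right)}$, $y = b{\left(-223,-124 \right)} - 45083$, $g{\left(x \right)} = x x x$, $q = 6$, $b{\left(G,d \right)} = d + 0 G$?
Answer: $- \frac{15069}{16} \approx -941.81$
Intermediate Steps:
$b{\left(G,d \right)} = d$ ($b{\left(G,d \right)} = d + 0 = d$)
$g{\left(x \right)} = x^{3}$ ($g{\left(x \right)} = x^{2} x = x^{3}$)
$y = -45207$ ($y = -124 - 45083 = -45207$)
$O{\left(S \right)} = 48$ ($O{\left(S \right)} = 6 \cdot 2^{3} = 6 \cdot 8 = 48$)
$\frac{y}{O{\left(-307 \right)}} = - \frac{45207}{48} = \left(-45207\right) \frac{1}{48} = - \frac{15069}{16}$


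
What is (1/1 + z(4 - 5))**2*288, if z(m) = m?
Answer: 0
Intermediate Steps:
(1/1 + z(4 - 5))**2*288 = (1/1 + (4 - 5))**2*288 = (1*1 - 1)**2*288 = (1 - 1)**2*288 = 0**2*288 = 0*288 = 0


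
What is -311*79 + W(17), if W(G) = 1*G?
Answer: -24552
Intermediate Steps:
W(G) = G
-311*79 + W(17) = -311*79 + 17 = -24569 + 17 = -24552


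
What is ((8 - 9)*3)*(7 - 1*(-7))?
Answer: -42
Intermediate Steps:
((8 - 9)*3)*(7 - 1*(-7)) = (-1*3)*(7 + 7) = -3*14 = -42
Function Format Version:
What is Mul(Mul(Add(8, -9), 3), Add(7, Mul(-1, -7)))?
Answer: -42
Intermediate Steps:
Mul(Mul(Add(8, -9), 3), Add(7, Mul(-1, -7))) = Mul(Mul(-1, 3), Add(7, 7)) = Mul(-3, 14) = -42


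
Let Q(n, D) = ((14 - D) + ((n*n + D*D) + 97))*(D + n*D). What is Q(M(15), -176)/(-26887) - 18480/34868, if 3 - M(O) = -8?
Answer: 25115859252/10190173 ≈ 2464.7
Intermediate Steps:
M(O) = 11 (M(O) = 3 - 1*(-8) = 3 + 8 = 11)
Q(n, D) = (D + D*n)*(111 + D² + n² - D) (Q(n, D) = ((14 - D) + ((n² + D²) + 97))*(D + D*n) = ((14 - D) + ((D² + n²) + 97))*(D + D*n) = ((14 - D) + (97 + D² + n²))*(D + D*n) = (111 + D² + n² - D)*(D + D*n) = (D + D*n)*(111 + D² + n² - D))
Q(M(15), -176)/(-26887) - 18480/34868 = -176*(111 + (-176)² + 11² + 11³ - 1*(-176) + 111*11 + 11*(-176)² - 1*(-176)*11)/(-26887) - 18480/34868 = -176*(111 + 30976 + 121 + 1331 + 176 + 1221 + 11*30976 + 1936)*(-1/26887) - 18480*1/34868 = -176*(111 + 30976 + 121 + 1331 + 176 + 1221 + 340736 + 1936)*(-1/26887) - 4620/8717 = -176*376608*(-1/26887) - 4620/8717 = -66283008*(-1/26887) - 4620/8717 = 66283008/26887 - 4620/8717 = 25115859252/10190173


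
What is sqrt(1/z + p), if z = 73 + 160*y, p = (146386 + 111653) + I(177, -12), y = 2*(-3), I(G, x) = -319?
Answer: sqrt(202766105793)/887 ≈ 507.66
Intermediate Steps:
y = -6
p = 257720 (p = (146386 + 111653) - 319 = 258039 - 319 = 257720)
z = -887 (z = 73 + 160*(-6) = 73 - 960 = -887)
sqrt(1/z + p) = sqrt(1/(-887) + 257720) = sqrt(-1/887 + 257720) = sqrt(228597639/887) = sqrt(202766105793)/887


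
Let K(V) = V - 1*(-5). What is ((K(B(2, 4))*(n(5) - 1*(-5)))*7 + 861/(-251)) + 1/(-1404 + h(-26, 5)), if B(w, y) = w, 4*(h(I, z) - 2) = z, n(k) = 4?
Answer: 615376486/1406353 ≈ 437.57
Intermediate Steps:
h(I, z) = 2 + z/4
K(V) = 5 + V (K(V) = V + 5 = 5 + V)
((K(B(2, 4))*(n(5) - 1*(-5)))*7 + 861/(-251)) + 1/(-1404 + h(-26, 5)) = (((5 + 2)*(4 - 1*(-5)))*7 + 861/(-251)) + 1/(-1404 + (2 + (¼)*5)) = ((7*(4 + 5))*7 + 861*(-1/251)) + 1/(-1404 + (2 + 5/4)) = ((7*9)*7 - 861/251) + 1/(-1404 + 13/4) = (63*7 - 861/251) + 1/(-5603/4) = (441 - 861/251) - 4/5603 = 109830/251 - 4/5603 = 615376486/1406353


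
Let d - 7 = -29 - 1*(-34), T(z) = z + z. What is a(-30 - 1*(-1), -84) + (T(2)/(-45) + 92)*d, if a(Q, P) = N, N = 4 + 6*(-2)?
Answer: 16424/15 ≈ 1094.9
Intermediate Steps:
T(z) = 2*z
d = 12 (d = 7 + (-29 - 1*(-34)) = 7 + (-29 + 34) = 7 + 5 = 12)
N = -8 (N = 4 - 12 = -8)
a(Q, P) = -8
a(-30 - 1*(-1), -84) + (T(2)/(-45) + 92)*d = -8 + ((2*2)/(-45) + 92)*12 = -8 + (4*(-1/45) + 92)*12 = -8 + (-4/45 + 92)*12 = -8 + (4136/45)*12 = -8 + 16544/15 = 16424/15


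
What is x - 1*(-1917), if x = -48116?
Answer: -46199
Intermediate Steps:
x - 1*(-1917) = -48116 - 1*(-1917) = -48116 + 1917 = -46199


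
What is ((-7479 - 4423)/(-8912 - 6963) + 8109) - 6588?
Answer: 24157777/15875 ≈ 1521.8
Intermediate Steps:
((-7479 - 4423)/(-8912 - 6963) + 8109) - 6588 = (-11902/(-15875) + 8109) - 6588 = (-11902*(-1/15875) + 8109) - 6588 = (11902/15875 + 8109) - 6588 = 128742277/15875 - 6588 = 24157777/15875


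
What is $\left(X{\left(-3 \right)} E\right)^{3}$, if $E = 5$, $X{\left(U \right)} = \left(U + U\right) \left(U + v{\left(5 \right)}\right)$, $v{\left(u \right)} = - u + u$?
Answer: $729000$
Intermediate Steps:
$v{\left(u \right)} = 0$
$X{\left(U \right)} = 2 U^{2}$ ($X{\left(U \right)} = \left(U + U\right) \left(U + 0\right) = 2 U U = 2 U^{2}$)
$\left(X{\left(-3 \right)} E\right)^{3} = \left(2 \left(-3\right)^{2} \cdot 5\right)^{3} = \left(2 \cdot 9 \cdot 5\right)^{3} = \left(18 \cdot 5\right)^{3} = 90^{3} = 729000$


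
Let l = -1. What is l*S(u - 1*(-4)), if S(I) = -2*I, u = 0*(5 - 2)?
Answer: 8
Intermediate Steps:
u = 0 (u = 0*3 = 0)
l*S(u - 1*(-4)) = -(-2)*(0 - 1*(-4)) = -(-2)*(0 + 4) = -(-2)*4 = -1*(-8) = 8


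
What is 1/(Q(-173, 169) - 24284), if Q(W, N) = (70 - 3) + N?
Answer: -1/24048 ≈ -4.1583e-5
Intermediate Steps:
Q(W, N) = 67 + N
1/(Q(-173, 169) - 24284) = 1/((67 + 169) - 24284) = 1/(236 - 24284) = 1/(-24048) = -1/24048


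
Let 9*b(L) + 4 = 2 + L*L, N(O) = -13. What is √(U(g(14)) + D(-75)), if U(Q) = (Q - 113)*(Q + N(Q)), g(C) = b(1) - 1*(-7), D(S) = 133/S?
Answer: √1309534/45 ≈ 25.430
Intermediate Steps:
b(L) = -2/9 + L²/9 (b(L) = -4/9 + (2 + L*L)/9 = -4/9 + (2 + L²)/9 = -4/9 + (2/9 + L²/9) = -2/9 + L²/9)
g(C) = 62/9 (g(C) = (-2/9 + (⅑)*1²) - 1*(-7) = (-2/9 + (⅑)*1) + 7 = (-2/9 + ⅑) + 7 = -⅑ + 7 = 62/9)
U(Q) = (-113 + Q)*(-13 + Q) (U(Q) = (Q - 113)*(Q - 13) = (-113 + Q)*(-13 + Q))
√(U(g(14)) + D(-75)) = √((1469 + (62/9)² - 126*62/9) + 133/(-75)) = √((1469 + 3844/81 - 868) + 133*(-1/75)) = √(52525/81 - 133/75) = √(1309534/2025) = √1309534/45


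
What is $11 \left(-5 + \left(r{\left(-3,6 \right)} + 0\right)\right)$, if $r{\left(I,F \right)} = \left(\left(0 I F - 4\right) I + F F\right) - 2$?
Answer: $451$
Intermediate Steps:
$r{\left(I,F \right)} = -2 + F^{2} - 4 I$ ($r{\left(I,F \right)} = \left(\left(0 F - 4\right) I + F^{2}\right) - 2 = \left(\left(0 - 4\right) I + F^{2}\right) - 2 = \left(- 4 I + F^{2}\right) - 2 = \left(F^{2} - 4 I\right) - 2 = -2 + F^{2} - 4 I$)
$11 \left(-5 + \left(r{\left(-3,6 \right)} + 0\right)\right) = 11 \left(-5 + \left(\left(-2 + 6^{2} - -12\right) + 0\right)\right) = 11 \left(-5 + \left(\left(-2 + 36 + 12\right) + 0\right)\right) = 11 \left(-5 + \left(46 + 0\right)\right) = 11 \left(-5 + 46\right) = 11 \cdot 41 = 451$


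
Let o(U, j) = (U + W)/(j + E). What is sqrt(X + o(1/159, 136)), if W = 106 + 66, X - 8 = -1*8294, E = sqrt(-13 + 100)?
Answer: sqrt(-28484709285 - 209478366*sqrt(87))/(159*sqrt(136 + sqrt(87))) ≈ 91.021*I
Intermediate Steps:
E = sqrt(87) ≈ 9.3274
X = -8286 (X = 8 - 1*8294 = 8 - 8294 = -8286)
W = 172
o(U, j) = (172 + U)/(j + sqrt(87)) (o(U, j) = (U + 172)/(j + sqrt(87)) = (172 + U)/(j + sqrt(87)))
sqrt(X + o(1/159, 136)) = sqrt(-8286 + (172 + 1/159)/(136 + sqrt(87))) = sqrt(-8286 + (27349/159)/(136 + sqrt(87))) = sqrt(-8286 + 27349/(159*(136 + sqrt(87))))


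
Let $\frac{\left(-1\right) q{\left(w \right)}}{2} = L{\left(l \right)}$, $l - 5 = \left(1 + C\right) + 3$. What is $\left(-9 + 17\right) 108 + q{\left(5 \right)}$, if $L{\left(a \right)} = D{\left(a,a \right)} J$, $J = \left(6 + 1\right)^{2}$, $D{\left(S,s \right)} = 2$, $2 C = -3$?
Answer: $668$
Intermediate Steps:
$C = - \frac{3}{2}$ ($C = \frac{1}{2} \left(-3\right) = - \frac{3}{2} \approx -1.5$)
$J = 49$ ($J = 7^{2} = 49$)
$l = \frac{15}{2}$ ($l = 5 + \left(\left(1 - \frac{3}{2}\right) + 3\right) = 5 + \left(- \frac{1}{2} + 3\right) = 5 + \frac{5}{2} = \frac{15}{2} \approx 7.5$)
$L{\left(a \right)} = 98$ ($L{\left(a \right)} = 2 \cdot 49 = 98$)
$q{\left(w \right)} = -196$ ($q{\left(w \right)} = \left(-2\right) 98 = -196$)
$\left(-9 + 17\right) 108 + q{\left(5 \right)} = \left(-9 + 17\right) 108 - 196 = 8 \cdot 108 - 196 = 864 - 196 = 668$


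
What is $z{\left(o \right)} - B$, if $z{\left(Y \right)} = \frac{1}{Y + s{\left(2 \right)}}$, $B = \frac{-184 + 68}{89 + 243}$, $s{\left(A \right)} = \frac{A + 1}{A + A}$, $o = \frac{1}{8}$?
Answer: $\frac{867}{581} \approx 1.4923$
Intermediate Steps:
$o = \frac{1}{8} \approx 0.125$
$s{\left(A \right)} = \frac{1 + A}{2 A}$
$B = - \frac{29}{83}$ ($B = - \frac{116}{332} = \left(-116\right) \frac{1}{332} = - \frac{29}{83} \approx -0.3494$)
$z{\left(Y \right)} = \frac{1}{\frac{3}{4} + Y}$ ($z{\left(Y \right)} = \frac{1}{Y + \frac{1 + 2}{2 \cdot 2}} = \frac{1}{Y + \frac{1}{2} \cdot \frac{1}{2} \cdot 3} = \frac{1}{Y + \frac{3}{4}} = \frac{1}{\frac{3}{4} + Y}$)
$z{\left(o \right)} - B = \frac{4}{3 + 4 \cdot \frac{1}{8}} - - \frac{29}{83} = \frac{4}{3 + \frac{1}{2}} + \frac{29}{83} = \frac{4}{\frac{7}{2}} + \frac{29}{83} = 4 \cdot \frac{2}{7} + \frac{29}{83} = \frac{8}{7} + \frac{29}{83} = \frac{867}{581}$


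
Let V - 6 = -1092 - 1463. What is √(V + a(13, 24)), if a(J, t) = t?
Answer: 5*I*√101 ≈ 50.249*I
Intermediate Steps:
V = -2549 (V = 6 + (-1092 - 1463) = 6 - 2555 = -2549)
√(V + a(13, 24)) = √(-2549 + 24) = √(-2525) = 5*I*√101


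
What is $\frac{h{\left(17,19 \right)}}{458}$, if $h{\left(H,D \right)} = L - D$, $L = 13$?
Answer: $- \frac{3}{229} \approx -0.0131$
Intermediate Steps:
$h{\left(H,D \right)} = 13 - D$
$\frac{h{\left(17,19 \right)}}{458} = \frac{13 - 19}{458} = \left(13 - 19\right) \frac{1}{458} = \left(-6\right) \frac{1}{458} = - \frac{3}{229}$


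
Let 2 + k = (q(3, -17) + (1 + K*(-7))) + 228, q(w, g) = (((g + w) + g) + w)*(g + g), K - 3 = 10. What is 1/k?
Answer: 1/1088 ≈ 0.00091912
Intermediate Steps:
K = 13 (K = 3 + 10 = 13)
q(w, g) = 2*g*(2*g + 2*w) (q(w, g) = ((w + 2*g) + w)*(2*g) = (2*g + 2*w)*(2*g) = 2*g*(2*g + 2*w))
k = 1088 (k = -2 + ((4*(-17)*(-17 + 3) + (1 + 13*(-7))) + 228) = -2 + ((4*(-17)*(-14) + (1 - 91)) + 228) = -2 + ((952 - 90) + 228) = -2 + (862 + 228) = -2 + 1090 = 1088)
1/k = 1/1088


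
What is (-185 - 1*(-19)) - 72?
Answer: -238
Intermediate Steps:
(-185 - 1*(-19)) - 72 = (-185 + 19) - 72 = -166 - 72 = -238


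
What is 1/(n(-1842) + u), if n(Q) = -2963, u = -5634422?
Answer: -1/5637385 ≈ -1.7739e-7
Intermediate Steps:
1/(n(-1842) + u) = 1/(-2963 - 5634422) = 1/(-5637385) = -1/5637385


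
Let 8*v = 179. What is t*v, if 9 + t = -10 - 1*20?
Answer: -6981/8 ≈ -872.63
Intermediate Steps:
v = 179/8 (v = (⅛)*179 = 179/8 ≈ 22.375)
t = -39 (t = -9 + (-10 - 1*20) = -9 + (-10 - 20) = -9 - 30 = -39)
t*v = -39*179/8 = -6981/8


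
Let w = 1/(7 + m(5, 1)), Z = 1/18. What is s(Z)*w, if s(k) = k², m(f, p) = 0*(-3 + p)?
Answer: 1/2268 ≈ 0.00044092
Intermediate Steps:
m(f, p) = 0
Z = 1/18 ≈ 0.055556
w = ⅐ (w = 1/(7 + 0) = 1/7 = ⅐ ≈ 0.14286)
s(Z)*w = (1/18)²*(⅐) = (1/324)*(⅐) = 1/2268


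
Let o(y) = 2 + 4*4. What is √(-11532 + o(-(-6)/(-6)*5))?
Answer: I*√11514 ≈ 107.3*I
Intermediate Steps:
o(y) = 18 (o(y) = 2 + 16 = 18)
√(-11532 + o(-(-6)/(-6)*5)) = √(-11532 + 18) = √(-11514) = I*√11514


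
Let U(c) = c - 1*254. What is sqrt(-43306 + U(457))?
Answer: I*sqrt(43103) ≈ 207.61*I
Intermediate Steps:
U(c) = -254 + c (U(c) = c - 254 = -254 + c)
sqrt(-43306 + U(457)) = sqrt(-43306 + (-254 + 457)) = sqrt(-43306 + 203) = sqrt(-43103) = I*sqrt(43103)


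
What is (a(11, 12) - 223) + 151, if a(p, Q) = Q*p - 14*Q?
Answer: -108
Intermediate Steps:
a(p, Q) = -14*Q + Q*p
(a(11, 12) - 223) + 151 = (12*(-14 + 11) - 223) + 151 = (12*(-3) - 223) + 151 = (-36 - 223) + 151 = -259 + 151 = -108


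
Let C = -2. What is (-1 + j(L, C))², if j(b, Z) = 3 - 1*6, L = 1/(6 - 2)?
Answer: 16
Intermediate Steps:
L = ¼ (L = 1/4 = ¼ ≈ 0.25000)
j(b, Z) = -3 (j(b, Z) = 3 - 6 = -3)
(-1 + j(L, C))² = (-1 - 3)² = (-4)² = 16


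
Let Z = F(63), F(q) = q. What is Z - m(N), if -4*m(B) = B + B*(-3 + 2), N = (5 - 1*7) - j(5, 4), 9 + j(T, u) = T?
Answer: 63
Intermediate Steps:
j(T, u) = -9 + T
N = 2 (N = (5 - 1*7) - (-9 + 5) = (5 - 7) - 1*(-4) = -2 + 4 = 2)
Z = 63
m(B) = 0 (m(B) = -(B + B*(-3 + 2))/4 = -(B + B*(-1))/4 = -(B - B)/4 = -¼*0 = 0)
Z - m(N) = 63 - 1*0 = 63 + 0 = 63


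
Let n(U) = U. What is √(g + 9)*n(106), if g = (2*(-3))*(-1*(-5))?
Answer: 106*I*√21 ≈ 485.75*I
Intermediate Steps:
g = -30 (g = -6*5 = -30)
√(g + 9)*n(106) = √(-30 + 9)*106 = √(-21)*106 = (I*√21)*106 = 106*I*√21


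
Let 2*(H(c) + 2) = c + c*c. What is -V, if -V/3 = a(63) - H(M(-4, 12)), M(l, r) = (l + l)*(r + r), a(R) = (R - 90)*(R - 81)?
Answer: -53544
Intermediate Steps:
a(R) = (-90 + R)*(-81 + R)
M(l, r) = 4*l*r (M(l, r) = (2*l)*(2*r) = 4*l*r)
H(c) = -2 + c/2 + c²/2 (H(c) = -2 + (c + c*c)/2 = -2 + (c + c²)/2 = -2 + (c/2 + c²/2) = -2 + c/2 + c²/2)
V = 53544 (V = -3*((7290 + 63² - 171*63) - (-2 + (4*(-4)*12)/2 + (4*(-4)*12)²/2)) = -3*((7290 + 3969 - 10773) - (-2 + (½)*(-192) + (½)*(-192)²)) = -3*(486 - (-2 - 96 + (½)*36864)) = -3*(486 - (-2 - 96 + 18432)) = -3*(486 - 1*18334) = -3*(486 - 18334) = -3*(-17848) = 53544)
-V = -1*53544 = -53544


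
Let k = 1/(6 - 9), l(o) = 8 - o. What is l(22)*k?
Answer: 14/3 ≈ 4.6667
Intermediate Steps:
k = -1/3 (k = 1/(-3) = -1/3 ≈ -0.33333)
l(22)*k = (8 - 1*22)*(-1/3) = (8 - 22)*(-1/3) = -14*(-1/3) = 14/3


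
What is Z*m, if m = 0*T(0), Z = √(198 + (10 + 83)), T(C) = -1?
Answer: 0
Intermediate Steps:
Z = √291 (Z = √(198 + 93) = √291 ≈ 17.059)
m = 0 (m = 0*(-1) = 0)
Z*m = √291*0 = 0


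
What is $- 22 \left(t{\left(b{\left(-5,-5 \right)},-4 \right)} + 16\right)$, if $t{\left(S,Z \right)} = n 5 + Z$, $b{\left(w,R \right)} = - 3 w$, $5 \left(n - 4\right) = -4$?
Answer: $-616$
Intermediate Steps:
$n = \frac{16}{5}$ ($n = 4 + \frac{1}{5} \left(-4\right) = 4 - \frac{4}{5} = \frac{16}{5} \approx 3.2$)
$t{\left(S,Z \right)} = 16 + Z$ ($t{\left(S,Z \right)} = \frac{16}{5} \cdot 5 + Z = 16 + Z$)
$- 22 \left(t{\left(b{\left(-5,-5 \right)},-4 \right)} + 16\right) = - 22 \left(\left(16 - 4\right) + 16\right) = - 22 \left(12 + 16\right) = \left(-22\right) 28 = -616$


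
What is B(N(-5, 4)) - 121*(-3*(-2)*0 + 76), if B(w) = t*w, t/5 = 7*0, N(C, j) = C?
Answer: -9196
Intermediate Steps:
t = 0 (t = 5*(7*0) = 5*0 = 0)
B(w) = 0 (B(w) = 0*w = 0)
B(N(-5, 4)) - 121*(-3*(-2)*0 + 76) = 0 - 121*(-3*(-2)*0 + 76) = 0 - 121*(6*0 + 76) = 0 - 121*(0 + 76) = 0 - 121*76 = 0 - 9196 = -9196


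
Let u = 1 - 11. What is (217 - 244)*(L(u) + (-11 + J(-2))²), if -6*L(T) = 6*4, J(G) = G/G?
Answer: -2592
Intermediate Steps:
u = -10
J(G) = 1
L(T) = -4
(217 - 244)*(L(u) + (-11 + J(-2))²) = (217 - 244)*(-4 + (-11 + 1)²) = -27*(-4 + (-10)²) = -27*(-4 + 100) = -27*96 = -2592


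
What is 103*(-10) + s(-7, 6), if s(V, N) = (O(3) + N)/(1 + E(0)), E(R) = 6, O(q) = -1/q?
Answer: -21613/21 ≈ -1029.2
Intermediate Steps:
s(V, N) = -1/21 + N/7 (s(V, N) = (-1/3 + N)/(1 + 6) = (-1*⅓ + N)/7 = (-⅓ + N)*(⅐) = -1/21 + N/7)
103*(-10) + s(-7, 6) = 103*(-10) + (-1/21 + (⅐)*6) = -1030 + (-1/21 + 6/7) = -1030 + 17/21 = -21613/21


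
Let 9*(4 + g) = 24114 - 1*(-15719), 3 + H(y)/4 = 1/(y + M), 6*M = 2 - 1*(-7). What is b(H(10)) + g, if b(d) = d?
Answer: 912919/207 ≈ 4410.2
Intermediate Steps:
M = 3/2 (M = (2 - 1*(-7))/6 = (2 + 7)/6 = (1/6)*9 = 3/2 ≈ 1.5000)
H(y) = -12 + 4/(3/2 + y) (H(y) = -12 + 4/(y + 3/2) = -12 + 4/(3/2 + y))
g = 39797/9 (g = -4 + (24114 - 1*(-15719))/9 = -4 + (24114 + 15719)/9 = -4 + (1/9)*39833 = -4 + 39833/9 = 39797/9 ≈ 4421.9)
b(H(10)) + g = 4*(-7 - 6*10)/(3 + 2*10) + 39797/9 = 4*(-7 - 60)/(3 + 20) + 39797/9 = 4*(-67)/23 + 39797/9 = 4*(1/23)*(-67) + 39797/9 = -268/23 + 39797/9 = 912919/207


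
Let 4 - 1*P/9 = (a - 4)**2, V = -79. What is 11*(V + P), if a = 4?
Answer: -473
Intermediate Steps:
P = 36 (P = 36 - 9*(4 - 4)**2 = 36 - 9*0**2 = 36 - 9*0 = 36 + 0 = 36)
11*(V + P) = 11*(-79 + 36) = 11*(-43) = -473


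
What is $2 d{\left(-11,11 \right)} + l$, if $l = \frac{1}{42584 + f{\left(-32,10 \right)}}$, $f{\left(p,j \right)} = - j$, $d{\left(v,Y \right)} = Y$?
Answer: $\frac{936629}{42574} \approx 22.0$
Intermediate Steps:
$l = \frac{1}{42574}$ ($l = \frac{1}{42584 - 10} = \frac{1}{42574} \approx 2.3489 \cdot 10^{-5}$)
$2 d{\left(-11,11 \right)} + l = 2 \cdot 11 + \frac{1}{42574} = 22 + \frac{1}{42574} = \frac{936629}{42574}$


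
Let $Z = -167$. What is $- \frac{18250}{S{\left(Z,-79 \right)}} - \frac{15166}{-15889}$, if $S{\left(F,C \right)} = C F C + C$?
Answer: $\frac{8048945183}{8280758907} \approx 0.97201$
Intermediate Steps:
$S{\left(F,C \right)} = C + F C^{2}$ ($S{\left(F,C \right)} = F C^{2} + C = C + F C^{2}$)
$- \frac{18250}{S{\left(Z,-79 \right)}} - \frac{15166}{-15889} = - \frac{18250}{\left(-79\right) \left(1 - -13193\right)} - \frac{15166}{-15889} = - \frac{18250}{\left(-79\right) \left(1 + 13193\right)} - - \frac{15166}{15889} = - \frac{18250}{\left(-79\right) 13194} + \frac{15166}{15889} = - \frac{18250}{-1042326} + \frac{15166}{15889} = \left(-18250\right) \left(- \frac{1}{1042326}\right) + \frac{15166}{15889} = \frac{9125}{521163} + \frac{15166}{15889} = \frac{8048945183}{8280758907}$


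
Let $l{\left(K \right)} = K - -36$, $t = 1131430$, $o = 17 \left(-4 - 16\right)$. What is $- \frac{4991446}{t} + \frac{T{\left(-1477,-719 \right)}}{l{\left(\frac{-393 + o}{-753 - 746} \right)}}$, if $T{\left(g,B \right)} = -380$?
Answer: $- \frac{458751139231}{30942913355} \approx -14.826$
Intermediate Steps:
$o = -340$ ($o = 17 \left(-20\right) = -340$)
$l{\left(K \right)} = 36 + K$ ($l{\left(K \right)} = K + 36 = 36 + K$)
$- \frac{4991446}{t} + \frac{T{\left(-1477,-719 \right)}}{l{\left(\frac{-393 + o}{-753 - 746} \right)}} = - \frac{4991446}{1131430} - \frac{380}{36 + \frac{-393 - 340}{-753 - 746}} = \left(-4991446\right) \frac{1}{1131430} - \frac{380}{36 - \frac{733}{-1499}} = - \frac{2495723}{565715} - \frac{380}{36 - - \frac{733}{1499}} = - \frac{2495723}{565715} - \frac{380}{36 + \frac{733}{1499}} = - \frac{2495723}{565715} - \frac{380}{\frac{54697}{1499}} = - \frac{2495723}{565715} - \frac{569620}{54697} = - \frac{458751139231}{30942913355}$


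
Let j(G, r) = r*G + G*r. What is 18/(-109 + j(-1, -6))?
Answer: -18/97 ≈ -0.18557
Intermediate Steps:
j(G, r) = 2*G*r (j(G, r) = G*r + G*r = 2*G*r)
18/(-109 + j(-1, -6)) = 18/(-109 + 2*(-1)*(-6)) = 18/(-109 + 12) = 18/(-97) = -1/97*18 = -18/97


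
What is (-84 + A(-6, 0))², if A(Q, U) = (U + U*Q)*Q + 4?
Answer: 6400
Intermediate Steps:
A(Q, U) = 4 + Q*(U + Q*U) (A(Q, U) = (U + Q*U)*Q + 4 = Q*(U + Q*U) + 4 = 4 + Q*(U + Q*U))
(-84 + A(-6, 0))² = (-84 + (4 - 6*0 + 0*(-6)²))² = (-84 + (4 + 0 + 0*36))² = (-84 + (4 + 0 + 0))² = (-84 + 4)² = (-80)² = 6400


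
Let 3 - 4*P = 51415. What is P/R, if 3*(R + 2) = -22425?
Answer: 12853/7477 ≈ 1.7190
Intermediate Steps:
P = -12853 (P = 3/4 - 1/4*51415 = 3/4 - 51415/4 = -12853)
R = -7477 (R = -2 + (1/3)*(-22425) = -2 - 7475 = -7477)
P/R = -12853/(-7477) = -12853*(-1/7477) = 12853/7477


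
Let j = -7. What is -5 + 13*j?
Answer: -96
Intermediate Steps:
-5 + 13*j = -5 + 13*(-7) = -5 - 91 = -96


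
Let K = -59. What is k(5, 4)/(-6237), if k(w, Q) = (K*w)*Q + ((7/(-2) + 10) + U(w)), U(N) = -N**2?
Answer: 799/4158 ≈ 0.19216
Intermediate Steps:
k(w, Q) = 13/2 - w**2 - 59*Q*w (k(w, Q) = (-59*w)*Q + ((7/(-2) + 10) - w**2) = -59*Q*w + ((7*(-1/2) + 10) - w**2) = -59*Q*w + ((-7/2 + 10) - w**2) = -59*Q*w + (13/2 - w**2) = 13/2 - w**2 - 59*Q*w)
k(5, 4)/(-6237) = (13/2 - 1*5**2 - 59*4*5)/(-6237) = (13/2 - 1*25 - 1180)*(-1/6237) = (13/2 - 25 - 1180)*(-1/6237) = -2397/2*(-1/6237) = 799/4158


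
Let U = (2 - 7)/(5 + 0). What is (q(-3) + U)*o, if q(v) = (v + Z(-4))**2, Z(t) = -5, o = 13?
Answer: 819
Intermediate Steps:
U = -1 (U = -5/5 = -5*1/5 = -1)
q(v) = (-5 + v)**2 (q(v) = (v - 5)**2 = (-5 + v)**2)
(q(-3) + U)*o = ((-5 - 3)**2 - 1)*13 = ((-8)**2 - 1)*13 = (64 - 1)*13 = 63*13 = 819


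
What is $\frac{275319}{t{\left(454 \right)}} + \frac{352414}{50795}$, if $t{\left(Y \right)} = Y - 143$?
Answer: $\frac{14094429359}{15797245} \approx 892.21$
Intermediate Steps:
$t{\left(Y \right)} = -143 + Y$
$\frac{275319}{t{\left(454 \right)}} + \frac{352414}{50795} = \frac{275319}{-143 + 454} + \frac{352414}{50795} = \frac{275319}{311} + 352414 \cdot \frac{1}{50795} = 275319 \cdot \frac{1}{311} + \frac{352414}{50795} = \frac{275319}{311} + \frac{352414}{50795} = \frac{14094429359}{15797245}$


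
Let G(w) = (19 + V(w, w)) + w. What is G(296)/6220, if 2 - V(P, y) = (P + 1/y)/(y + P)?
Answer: 55460927/1089943040 ≈ 0.050884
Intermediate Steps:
V(P, y) = 2 - (P + 1/y)/(P + y) (V(P, y) = 2 - (P + 1/y)/(y + P) = 2 - (P + 1/y)/(P + y))
G(w) = 19 + w + (-1 + 3*w**2)/(2*w**2) (G(w) = (19 + (-1 + 2*w**2 + w*w)/(w*(w + w))) + w = (19 + (-1 + 2*w**2 + w**2)/(w*((2*w)))) + w = (19 + (1/(2*w))*(-1 + 3*w**2)/w) + w = (19 + (-1 + 3*w**2)/(2*w**2)) + w = 19 + w + (-1 + 3*w**2)/(2*w**2))
G(296)/6220 = (41/2 + 296 - 1/2/296**2)/6220 = (41/2 + 296 - 1/2*1/87616)*(1/6220) = (41/2 + 296 - 1/175232)*(1/6220) = (55460927/175232)*(1/6220) = 55460927/1089943040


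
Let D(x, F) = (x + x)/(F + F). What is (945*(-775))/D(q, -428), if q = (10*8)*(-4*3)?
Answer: -5224275/16 ≈ -3.2652e+5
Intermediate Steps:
q = -960 (q = 80*(-12) = -960)
D(x, F) = x/F (D(x, F) = (2*x)/((2*F)) = (2*x)*(1/(2*F)) = x/F)
(945*(-775))/D(q, -428) = (945*(-775))/((-960/(-428))) = -732375/((-960*(-1/428))) = -732375/240/107 = -732375*107/240 = -5224275/16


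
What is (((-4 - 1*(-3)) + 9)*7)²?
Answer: 3136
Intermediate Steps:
(((-4 - 1*(-3)) + 9)*7)² = (((-4 + 3) + 9)*7)² = ((-1 + 9)*7)² = (8*7)² = 56² = 3136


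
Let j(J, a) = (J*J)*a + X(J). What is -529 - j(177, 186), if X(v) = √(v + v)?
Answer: -5827723 - √354 ≈ -5.8277e+6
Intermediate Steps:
X(v) = √2*√v (X(v) = √(2*v) = √2*√v)
j(J, a) = a*J² + √2*√J (j(J, a) = (J*J)*a + √2*√J = J²*a + √2*√J = a*J² + √2*√J)
-529 - j(177, 186) = -529 - (186*177² + √2*√177) = -529 - (186*31329 + √354) = -529 - (5827194 + √354) = -529 + (-5827194 - √354) = -5827723 - √354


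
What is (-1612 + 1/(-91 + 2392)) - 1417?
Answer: -6969728/2301 ≈ -3029.0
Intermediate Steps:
(-1612 + 1/(-91 + 2392)) - 1417 = (-1612 + 1/2301) - 1417 = -3709211/2301 - 1417 = -6969728/2301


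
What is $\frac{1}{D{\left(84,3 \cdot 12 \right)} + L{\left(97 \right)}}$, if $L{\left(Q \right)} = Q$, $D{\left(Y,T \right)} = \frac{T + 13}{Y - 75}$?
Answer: $\frac{9}{922} \approx 0.0097614$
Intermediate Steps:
$D{\left(Y,T \right)} = \frac{13 + T}{-75 + Y}$
$\frac{1}{D{\left(84,3 \cdot 12 \right)} + L{\left(97 \right)}} = \frac{1}{\frac{13 + 3 \cdot 12}{-75 + 84} + 97} = \frac{1}{\frac{13 + 36}{9} + 97} = \frac{1}{\frac{1}{9} \cdot 49 + 97} = \frac{1}{\frac{49}{9} + 97} = \frac{1}{\frac{922}{9}} = \frac{9}{922}$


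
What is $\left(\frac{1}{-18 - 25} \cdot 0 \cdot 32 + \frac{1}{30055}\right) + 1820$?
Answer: $\frac{54700101}{30055} \approx 1820.0$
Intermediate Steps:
$\left(\frac{1}{-18 - 25} \cdot 0 \cdot 32 + \frac{1}{30055}\right) + 1820 = \left(\frac{1}{-43} \cdot 0 \cdot 32 + \frac{1}{30055}\right) + 1820 = \left(\left(- \frac{1}{43}\right) 0 \cdot 32 + \frac{1}{30055}\right) + 1820 = \left(0 \cdot 32 + \frac{1}{30055}\right) + 1820 = \left(0 + \frac{1}{30055}\right) + 1820 = \frac{1}{30055} + 1820 = \frac{54700101}{30055}$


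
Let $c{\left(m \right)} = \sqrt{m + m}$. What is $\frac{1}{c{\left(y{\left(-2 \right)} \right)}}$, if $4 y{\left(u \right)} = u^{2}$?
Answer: $\frac{\sqrt{2}}{2} \approx 0.70711$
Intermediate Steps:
$y{\left(u \right)} = \frac{u^{2}}{4}$
$c{\left(m \right)} = \sqrt{2} \sqrt{m}$ ($c{\left(m \right)} = \sqrt{2 m} = \sqrt{2} \sqrt{m}$)
$\frac{1}{c{\left(y{\left(-2 \right)} \right)}} = \frac{1}{\sqrt{2} \sqrt{\frac{\left(-2\right)^{2}}{4}}} = \frac{1}{\sqrt{2} \sqrt{\frac{1}{4} \cdot 4}} = \frac{1}{\sqrt{2} \sqrt{1}} = \frac{1}{\sqrt{2} \cdot 1} = \frac{1}{\sqrt{2}} = \frac{\sqrt{2}}{2}$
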